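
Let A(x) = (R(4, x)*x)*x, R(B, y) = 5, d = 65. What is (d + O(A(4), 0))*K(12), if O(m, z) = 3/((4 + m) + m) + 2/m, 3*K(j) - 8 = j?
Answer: 35557/82 ≈ 433.62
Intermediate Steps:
K(j) = 8/3 + j/3
A(x) = 5*x² (A(x) = (5*x)*x = 5*x²)
O(m, z) = 2/m + 3/(4 + 2*m) (O(m, z) = 3/(4 + 2*m) + 2/m = 2/m + 3/(4 + 2*m))
(d + O(A(4), 0))*K(12) = (65 + (8 + 7*(5*4²))/(2*((5*4²))*(2 + 5*4²)))*(8/3 + (⅓)*12) = (65 + (8 + 7*(5*16))/(2*((5*16))*(2 + 5*16)))*(8/3 + 4) = (65 + (½)*(8 + 7*80)/(80*(2 + 80)))*(20/3) = (65 + (½)*(1/80)*(8 + 560)/82)*(20/3) = (65 + (½)*(1/80)*(1/82)*568)*(20/3) = (65 + 71/1640)*(20/3) = (106671/1640)*(20/3) = 35557/82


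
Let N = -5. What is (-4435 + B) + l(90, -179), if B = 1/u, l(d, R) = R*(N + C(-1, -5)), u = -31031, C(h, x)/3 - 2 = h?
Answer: -126513388/31031 ≈ -4077.0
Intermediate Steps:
C(h, x) = 6 + 3*h
l(d, R) = -2*R (l(d, R) = R*(-5 + (6 + 3*(-1))) = R*(-5 + (6 - 3)) = R*(-5 + 3) = R*(-2) = -2*R)
B = -1/31031 (B = 1/(-31031) = -1/31031 ≈ -3.2226e-5)
(-4435 + B) + l(90, -179) = (-4435 - 1/31031) - 2*(-179) = -137622486/31031 + 358 = -126513388/31031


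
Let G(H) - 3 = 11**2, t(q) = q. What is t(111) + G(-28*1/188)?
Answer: 235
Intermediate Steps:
G(H) = 124 (G(H) = 3 + 11**2 = 3 + 121 = 124)
t(111) + G(-28*1/188) = 111 + 124 = 235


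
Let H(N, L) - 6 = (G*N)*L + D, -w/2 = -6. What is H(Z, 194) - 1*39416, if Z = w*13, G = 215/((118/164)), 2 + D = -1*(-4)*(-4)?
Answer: 531228068/59 ≈ 9.0039e+6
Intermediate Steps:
D = -18 (D = -2 - 1*(-4)*(-4) = -2 + 4*(-4) = -2 - 16 = -18)
w = 12 (w = -2*(-6) = 12)
G = 17630/59 (G = 215/((118*(1/164))) = 215/(59/82) = 215*(82/59) = 17630/59 ≈ 298.81)
Z = 156 (Z = 12*13 = 156)
H(N, L) = -12 + 17630*L*N/59 (H(N, L) = 6 + ((17630*N/59)*L - 18) = 6 + (17630*L*N/59 - 18) = 6 + (-18 + 17630*L*N/59) = -12 + 17630*L*N/59)
H(Z, 194) - 1*39416 = (-12 + (17630/59)*194*156) - 1*39416 = (-12 + 533554320/59) - 39416 = 533553612/59 - 39416 = 531228068/59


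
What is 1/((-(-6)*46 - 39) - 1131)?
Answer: -1/894 ≈ -0.0011186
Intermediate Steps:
1/((-(-6)*46 - 39) - 1131) = 1/((-6*(-46) - 39) - 1131) = 1/((276 - 39) - 1131) = 1/(237 - 1131) = 1/(-894) = -1/894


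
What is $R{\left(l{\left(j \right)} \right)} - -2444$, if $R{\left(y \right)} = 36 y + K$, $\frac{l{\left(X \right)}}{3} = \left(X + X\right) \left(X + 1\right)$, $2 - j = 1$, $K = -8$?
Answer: $2868$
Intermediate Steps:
$j = 1$ ($j = 2 - 1 = 1$)
$l{\left(X \right)} = 6 X \left(1 + X\right)$ ($l{\left(X \right)} = 3 \left(X + X\right) \left(X + 1\right) = 3 \cdot 2 X \left(1 + X\right) = 6 X \left(1 + X\right)$)
$R{\left(y \right)} = -8 + 36 y$ ($R{\left(y \right)} = 36 y - 8 = -8 + 36 y$)
$R{\left(l{\left(j \right)} \right)} - -2444 = \left(-8 + 36 \cdot 6 \cdot 1 \left(1 + 1\right)\right) - -2444 = \left(-8 + 36 \cdot 6 \cdot 1 \cdot 2\right) + 2444 = \left(-8 + 36 \cdot 12\right) + 2444 = \left(-8 + 432\right) + 2444 = 424 + 2444 = 2868$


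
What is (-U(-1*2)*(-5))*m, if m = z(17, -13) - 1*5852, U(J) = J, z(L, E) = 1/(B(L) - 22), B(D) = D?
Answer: 58522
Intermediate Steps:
z(L, E) = 1/(-22 + L) (z(L, E) = 1/(L - 22) = 1/(-22 + L))
m = -29261/5 (m = 1/(-22 + 17) - 1*5852 = 1/(-5) - 5852 = -1/5 - 5852 = -29261/5 ≈ -5852.2)
(-U(-1*2)*(-5))*m = (-(-1)*2*(-5))*(-29261/5) = (-1*(-2)*(-5))*(-29261/5) = (2*(-5))*(-29261/5) = -10*(-29261/5) = 58522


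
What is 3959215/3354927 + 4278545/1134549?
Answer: 6282043186750/1268776357641 ≈ 4.9513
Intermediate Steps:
3959215/3354927 + 4278545/1134549 = 6282043186750/1268776357641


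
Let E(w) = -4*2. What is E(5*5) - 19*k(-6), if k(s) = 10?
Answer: -198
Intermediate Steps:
E(w) = -8
E(5*5) - 19*k(-6) = -8 - 19*10 = -8 - 190 = -198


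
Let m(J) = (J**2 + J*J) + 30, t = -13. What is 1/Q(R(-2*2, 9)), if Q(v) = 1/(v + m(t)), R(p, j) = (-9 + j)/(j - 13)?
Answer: 368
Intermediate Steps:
m(J) = 30 + 2*J**2 (m(J) = (J**2 + J**2) + 30 = 2*J**2 + 30 = 30 + 2*J**2)
R(p, j) = (-9 + j)/(-13 + j)
Q(v) = 1/(368 + v) (Q(v) = 1/(v + (30 + 2*(-13)**2)) = 1/(v + (30 + 2*169)) = 1/(v + (30 + 338)) = 1/(v + 368) = 1/(368 + v))
1/Q(R(-2*2, 9)) = 1/(1/(368 + (-9 + 9)/(-13 + 9))) = 1/(1/(368 + 0/(-4))) = 1/(1/(368 - 1/4*0)) = 1/(1/(368 + 0)) = 1/(1/368) = 368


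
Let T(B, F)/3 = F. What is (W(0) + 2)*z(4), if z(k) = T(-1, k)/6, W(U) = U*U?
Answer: 4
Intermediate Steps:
T(B, F) = 3*F
W(U) = U**2
z(k) = k/2 (z(k) = (3*k)/6 = (3*k)*(1/6) = k/2)
(W(0) + 2)*z(4) = (0**2 + 2)*((1/2)*4) = (0 + 2)*2 = 2*2 = 4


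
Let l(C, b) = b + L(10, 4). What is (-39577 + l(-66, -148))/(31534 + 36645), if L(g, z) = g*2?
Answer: -39705/68179 ≈ -0.58236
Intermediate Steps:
L(g, z) = 2*g
l(C, b) = 20 + b (l(C, b) = b + 2*10 = b + 20 = 20 + b)
(-39577 + l(-66, -148))/(31534 + 36645) = (-39577 + (20 - 148))/(31534 + 36645) = (-39577 - 128)/68179 = -39705*1/68179 = -39705/68179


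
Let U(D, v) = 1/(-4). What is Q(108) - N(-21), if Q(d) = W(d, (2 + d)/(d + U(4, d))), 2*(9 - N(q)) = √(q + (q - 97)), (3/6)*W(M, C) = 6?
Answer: 3 + I*√139/2 ≈ 3.0 + 5.8949*I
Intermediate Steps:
U(D, v) = -¼
W(M, C) = 12 (W(M, C) = 2*6 = 12)
N(q) = 9 - √(-97 + 2*q)/2 (N(q) = 9 - √(q + (q - 97))/2 = 9 - √(q + (-97 + q))/2 = 9 - √(-97 + 2*q)/2)
Q(d) = 12
Q(108) - N(-21) = 12 - (9 - √(-97 + 2*(-21))/2) = 12 - (9 - √(-97 - 42)/2) = 12 - (9 - I*√139/2) = 12 + (-9 + I*√139/2) = 3 + I*√139/2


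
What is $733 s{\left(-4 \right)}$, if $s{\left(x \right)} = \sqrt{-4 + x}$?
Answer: $1466 i \sqrt{2} \approx 2073.2 i$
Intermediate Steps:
$733 s{\left(-4 \right)} = 733 \sqrt{-4 - 4} = 733 \sqrt{-8} = 733 \cdot 2 i \sqrt{2} = 1466 i \sqrt{2}$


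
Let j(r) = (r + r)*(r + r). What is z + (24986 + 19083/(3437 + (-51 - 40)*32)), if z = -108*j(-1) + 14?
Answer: 4305761/175 ≈ 24604.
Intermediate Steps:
j(r) = 4*r² (j(r) = (2*r)*(2*r) = 4*r²)
z = -418 (z = -432*(-1)² + 14 = -432 + 14 = -418)
z + (24986 + 19083/(3437 + (-51 - 40)*32)) = -418 + (24986 + 19083/(3437 + (-51 - 40)*32)) = -418 + (24986 + 19083/(3437 - 91*32)) = -418 + (24986 + 19083/(3437 - 2912)) = -418 + (24986 + 19083/525) = -418 + (24986 + 19083*(1/525)) = -418 + (24986 + 6361/175) = -418 + 4378911/175 = 4305761/175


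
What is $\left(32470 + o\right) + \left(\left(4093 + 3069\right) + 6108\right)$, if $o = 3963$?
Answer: $49703$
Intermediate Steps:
$\left(32470 + o\right) + \left(\left(4093 + 3069\right) + 6108\right) = \left(32470 + 3963\right) + \left(\left(4093 + 3069\right) + 6108\right) = 36433 + \left(7162 + 6108\right) = 36433 + 13270 = 49703$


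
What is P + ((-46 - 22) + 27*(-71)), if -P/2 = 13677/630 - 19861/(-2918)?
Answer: -312829061/153195 ≈ -2042.0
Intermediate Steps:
P = -8736986/153195 (P = -2*(13677/630 - 19861/(-2918)) = -2*(13677*(1/630) - 19861*(-1/2918)) = -2*(4559/210 + 19861/2918) = -2*4368493/153195 = -8736986/153195 ≈ -57.032)
P + ((-46 - 22) + 27*(-71)) = -8736986/153195 + ((-46 - 22) + 27*(-71)) = -8736986/153195 + (-68 - 1917) = -8736986/153195 - 1985 = -312829061/153195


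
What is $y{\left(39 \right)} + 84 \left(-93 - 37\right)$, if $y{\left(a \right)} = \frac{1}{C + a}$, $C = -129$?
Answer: $- \frac{982801}{90} \approx -10920.0$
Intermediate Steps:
$y{\left(a \right)} = \frac{1}{-129 + a}$
$y{\left(39 \right)} + 84 \left(-93 - 37\right) = \frac{1}{-129 + 39} + 84 \left(-93 - 37\right) = \frac{1}{-90} + 84 \left(-130\right) = - \frac{1}{90} - 10920 = - \frac{982801}{90}$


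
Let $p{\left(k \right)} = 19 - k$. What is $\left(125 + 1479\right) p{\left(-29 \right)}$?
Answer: $76992$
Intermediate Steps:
$\left(125 + 1479\right) p{\left(-29 \right)} = \left(125 + 1479\right) \left(19 - -29\right) = 1604 \left(19 + 29\right) = 1604 \cdot 48 = 76992$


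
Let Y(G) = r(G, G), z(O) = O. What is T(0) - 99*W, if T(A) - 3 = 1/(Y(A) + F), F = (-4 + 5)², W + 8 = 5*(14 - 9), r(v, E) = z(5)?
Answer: -10079/6 ≈ -1679.8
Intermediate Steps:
r(v, E) = 5
Y(G) = 5
W = 17 (W = -8 + 5*(14 - 9) = -8 + 5*5 = -8 + 25 = 17)
F = 1 (F = 1² = 1)
T(A) = 19/6 (T(A) = 3 + 1/(5 + 1) = 3 + 1/6 = 3 + ⅙ = 19/6)
T(0) - 99*W = 19/6 - 99*17 = 19/6 - 1683 = -10079/6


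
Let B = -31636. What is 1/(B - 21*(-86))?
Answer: -1/29830 ≈ -3.3523e-5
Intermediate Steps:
1/(B - 21*(-86)) = 1/(-31636 - 21*(-86)) = 1/(-31636 + 1806) = 1/(-29830) = -1/29830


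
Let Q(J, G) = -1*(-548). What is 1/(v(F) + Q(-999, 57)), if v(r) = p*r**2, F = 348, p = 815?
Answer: 1/98700308 ≈ 1.0132e-8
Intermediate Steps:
Q(J, G) = 548
v(r) = 815*r**2
1/(v(F) + Q(-999, 57)) = 1/(815*348**2 + 548) = 1/(815*121104 + 548) = 1/(98699760 + 548) = 1/98700308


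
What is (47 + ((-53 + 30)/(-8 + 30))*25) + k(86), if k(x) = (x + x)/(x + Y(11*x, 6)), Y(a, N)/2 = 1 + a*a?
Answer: 9336103/447480 ≈ 20.864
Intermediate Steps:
Y(a, N) = 2 + 2*a² (Y(a, N) = 2*(1 + a*a) = 2*(1 + a²) = 2 + 2*a²)
k(x) = 2*x/(2 + x + 242*x²) (k(x) = (x + x)/(x + (2 + 2*(11*x)²)) = (2*x)/(x + (2 + 2*(121*x²))) = (2*x)/(x + (2 + 242*x²)) = (2*x)/(2 + x + 242*x²) = 2*x/(2 + x + 242*x²))
(47 + ((-53 + 30)/(-8 + 30))*25) + k(86) = (47 + ((-53 + 30)/(-8 + 30))*25) + 2*86/(2 + 86 + 242*86²) = (47 - 23/22*25) + 2*86/(2 + 86 + 242*7396) = (47 - 23*1/22*25) + 2*86/(2 + 86 + 1789832) = (47 - 23/22*25) + 2*86/1789920 = (47 - 575/22) + 2*86*(1/1789920) = 459/22 + 43/447480 = 9336103/447480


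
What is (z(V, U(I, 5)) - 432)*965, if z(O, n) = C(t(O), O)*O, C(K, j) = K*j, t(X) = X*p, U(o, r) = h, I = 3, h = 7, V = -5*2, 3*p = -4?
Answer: 2609360/3 ≈ 8.6979e+5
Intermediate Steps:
p = -4/3 (p = (⅓)*(-4) = -4/3 ≈ -1.3333)
V = -10
U(o, r) = 7
t(X) = -4*X/3 (t(X) = X*(-4/3) = -4*X/3)
z(O, n) = -4*O³/3 (z(O, n) = ((-4*O/3)*O)*O = (-4*O²/3)*O = -4*O³/3)
(z(V, U(I, 5)) - 432)*965 = (-4/3*(-10)³ - 432)*965 = (-4/3*(-1000) - 432)*965 = (4000/3 - 432)*965 = (2704/3)*965 = 2609360/3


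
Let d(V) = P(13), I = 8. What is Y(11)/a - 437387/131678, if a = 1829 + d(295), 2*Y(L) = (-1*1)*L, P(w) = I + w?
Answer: -809890179/243604300 ≈ -3.3246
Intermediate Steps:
P(w) = 8 + w
d(V) = 21 (d(V) = 8 + 13 = 21)
Y(L) = -L/2 (Y(L) = ((-1*1)*L)/2 = (-L)/2 = -L/2)
a = 1850 (a = 1829 + 21 = 1850)
Y(11)/a - 437387/131678 = -½*11/1850 - 437387/131678 = -11/2*1/1850 - 437387*1/131678 = -11/3700 - 437387/131678 = -809890179/243604300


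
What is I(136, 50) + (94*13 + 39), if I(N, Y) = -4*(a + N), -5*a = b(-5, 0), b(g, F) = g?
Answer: 713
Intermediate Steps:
a = 1 (a = -⅕*(-5) = 1)
I(N, Y) = -4 - 4*N (I(N, Y) = -4*(1 + N) = -4 - 4*N)
I(136, 50) + (94*13 + 39) = (-4 - 4*136) + (94*13 + 39) = (-4 - 544) + (1222 + 39) = -548 + 1261 = 713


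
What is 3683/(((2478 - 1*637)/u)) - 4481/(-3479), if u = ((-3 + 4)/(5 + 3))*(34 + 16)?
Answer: 50475287/3659908 ≈ 13.791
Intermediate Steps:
u = 25/4 (u = (1/8)*50 = (1*(⅛))*50 = (⅛)*50 = 25/4 ≈ 6.2500)
3683/(((2478 - 1*637)/u)) - 4481/(-3479) = 3683/(((2478 - 1*637)/(25/4))) - 4481/(-3479) = 3683/(((2478 - 637)*(4/25))) - 4481*(-1/3479) = 3683/((1841*(4/25))) + 4481/3479 = 3683/(7364/25) + 4481/3479 = 3683*(25/7364) + 4481/3479 = 92075/7364 + 4481/3479 = 50475287/3659908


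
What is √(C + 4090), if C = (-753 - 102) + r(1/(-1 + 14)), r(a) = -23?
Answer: 2*√803 ≈ 56.674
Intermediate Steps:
C = -878 (C = (-753 - 102) - 23 = -855 - 23 = -878)
√(C + 4090) = √(-878 + 4090) = √3212 = 2*√803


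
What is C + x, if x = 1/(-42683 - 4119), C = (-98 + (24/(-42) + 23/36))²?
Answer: 2036064311527/212293872 ≈ 9590.8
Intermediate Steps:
C = 609053041/63504 (C = (-98 + (24*(-1/42) + 23*(1/36)))² = (-98 + (-4/7 + 23/36))² = (-98 + 17/252)² = (-24679/252)² = 609053041/63504 ≈ 9590.8)
x = -1/46802 (x = 1/(-46802) = -1/46802 ≈ -2.1367e-5)
C + x = 609053041/63504 - 1/46802 = 2036064311527/212293872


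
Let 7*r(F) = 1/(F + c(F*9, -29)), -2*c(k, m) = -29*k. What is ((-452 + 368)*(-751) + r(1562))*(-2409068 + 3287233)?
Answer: 79652639046764225/1437821 ≈ 5.5398e+10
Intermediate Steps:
c(k, m) = 29*k/2 (c(k, m) = -(-29)*k/2 = 29*k/2)
r(F) = 2/(1841*F) (r(F) = 1/(7*(F + 29*(F*9)/2)) = 1/(7*(F + 29*(9*F)/2)) = 1/(7*(F + 261*F/2)) = 1/(7*((263*F/2))) = (2/(263*F))/7 = 2/(1841*F))
((-452 + 368)*(-751) + r(1562))*(-2409068 + 3287233) = ((-452 + 368)*(-751) + (2/1841)/1562)*(-2409068 + 3287233) = (-84*(-751) + (2/1841)*(1/1562))*878165 = (63084 + 1/1437821)*878165 = (90703499965/1437821)*878165 = 79652639046764225/1437821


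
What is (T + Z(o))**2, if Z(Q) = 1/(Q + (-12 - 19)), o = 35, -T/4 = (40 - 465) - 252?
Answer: 117353889/16 ≈ 7.3346e+6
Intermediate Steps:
T = 2708 (T = -4*((40 - 465) - 252) = -4*(-425 - 252) = -4*(-677) = 2708)
Z(Q) = 1/(-31 + Q) (Z(Q) = 1/(Q - 31) = 1/(-31 + Q))
(T + Z(o))**2 = (2708 + 1/(-31 + 35))**2 = (2708 + 1/4)**2 = (10833/4)**2 = 117353889/16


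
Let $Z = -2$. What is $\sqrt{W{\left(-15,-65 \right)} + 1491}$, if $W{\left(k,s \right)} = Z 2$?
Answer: $\sqrt{1487} \approx 38.562$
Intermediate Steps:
$W{\left(k,s \right)} = -4$ ($W{\left(k,s \right)} = \left(-2\right) 2 = -4$)
$\sqrt{W{\left(-15,-65 \right)} + 1491} = \sqrt{-4 + 1491} = \sqrt{1487}$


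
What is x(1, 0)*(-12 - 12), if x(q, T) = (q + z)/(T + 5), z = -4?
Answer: 72/5 ≈ 14.400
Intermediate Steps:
x(q, T) = (-4 + q)/(5 + T) (x(q, T) = (q - 4)/(T + 5) = (-4 + q)/(5 + T))
x(1, 0)*(-12 - 12) = ((-4 + 1)/(5 + 0))*(-12 - 12) = (-3/5)*(-24) = ((⅕)*(-3))*(-24) = -⅗*(-24) = 72/5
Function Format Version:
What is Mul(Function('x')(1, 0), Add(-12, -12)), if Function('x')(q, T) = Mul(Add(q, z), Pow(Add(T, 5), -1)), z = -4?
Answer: Rational(72, 5) ≈ 14.400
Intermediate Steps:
Function('x')(q, T) = Mul(Pow(Add(5, T), -1), Add(-4, q)) (Function('x')(q, T) = Mul(Add(q, -4), Pow(Add(T, 5), -1)) = Mul(Add(-4, q), Pow(Add(5, T), -1)) = Mul(Pow(Add(5, T), -1), Add(-4, q)))
Mul(Function('x')(1, 0), Add(-12, -12)) = Mul(Mul(Pow(Add(5, 0), -1), Add(-4, 1)), Add(-12, -12)) = Mul(Mul(Pow(5, -1), -3), -24) = Mul(Mul(Rational(1, 5), -3), -24) = Mul(Rational(-3, 5), -24) = Rational(72, 5)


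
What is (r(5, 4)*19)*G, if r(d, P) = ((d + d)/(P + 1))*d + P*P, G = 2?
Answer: 988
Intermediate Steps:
r(d, P) = P**2 + 2*d**2/(1 + P) (r(d, P) = ((2*d)/(1 + P))*d + P**2 = (2*d/(1 + P))*d + P**2 = 2*d**2/(1 + P) + P**2 = P**2 + 2*d**2/(1 + P))
(r(5, 4)*19)*G = (((4**2 + 4**3 + 2*5**2)/(1 + 4))*19)*2 = (((16 + 64 + 2*25)/5)*19)*2 = (((16 + 64 + 50)/5)*19)*2 = (((1/5)*130)*19)*2 = (26*19)*2 = 494*2 = 988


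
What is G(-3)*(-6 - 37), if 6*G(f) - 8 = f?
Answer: -215/6 ≈ -35.833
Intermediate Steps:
G(f) = 4/3 + f/6
G(-3)*(-6 - 37) = (4/3 + (⅙)*(-3))*(-6 - 37) = (4/3 - ½)*(-43) = (⅚)*(-43) = -215/6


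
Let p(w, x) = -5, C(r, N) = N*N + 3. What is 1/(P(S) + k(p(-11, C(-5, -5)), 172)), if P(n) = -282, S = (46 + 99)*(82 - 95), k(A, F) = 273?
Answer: -⅑ ≈ -0.11111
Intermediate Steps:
C(r, N) = 3 + N² (C(r, N) = N² + 3 = 3 + N²)
S = -1885 (S = 145*(-13) = -1885)
1/(P(S) + k(p(-11, C(-5, -5)), 172)) = 1/(-282 + 273) = 1/(-9) = -⅑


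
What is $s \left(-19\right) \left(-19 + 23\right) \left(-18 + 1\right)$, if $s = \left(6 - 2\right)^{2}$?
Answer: $20672$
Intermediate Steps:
$s = 16$ ($s = 4^{2} = 16$)
$s \left(-19\right) \left(-19 + 23\right) \left(-18 + 1\right) = 16 \left(-19\right) \left(-19 + 23\right) \left(-18 + 1\right) = - 304 \cdot 4 \left(-17\right) = \left(-304\right) \left(-68\right) = 20672$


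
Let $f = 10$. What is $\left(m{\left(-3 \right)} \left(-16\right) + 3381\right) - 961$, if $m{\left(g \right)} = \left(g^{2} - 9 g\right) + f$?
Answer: $1684$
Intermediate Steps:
$m{\left(g \right)} = 10 + g^{2} - 9 g$ ($m{\left(g \right)} = \left(g^{2} - 9 g\right) + 10 = 10 + g^{2} - 9 g$)
$\left(m{\left(-3 \right)} \left(-16\right) + 3381\right) - 961 = \left(\left(10 + \left(-3\right)^{2} - -27\right) \left(-16\right) + 3381\right) - 961 = \left(\left(10 + 9 + 27\right) \left(-16\right) + 3381\right) - 961 = \left(46 \left(-16\right) + 3381\right) - 961 = \left(-736 + 3381\right) - 961 = 2645 - 961 = 1684$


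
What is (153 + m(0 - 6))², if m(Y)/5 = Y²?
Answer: 110889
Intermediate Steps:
m(Y) = 5*Y²
(153 + m(0 - 6))² = (153 + 5*(0 - 6)²)² = (153 + 5*(-6)²)² = (153 + 5*36)² = (153 + 180)² = 333² = 110889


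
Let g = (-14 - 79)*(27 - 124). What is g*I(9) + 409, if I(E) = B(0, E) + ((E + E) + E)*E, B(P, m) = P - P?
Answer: 2192512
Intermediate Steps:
B(P, m) = 0
g = 9021 (g = -93*(-97) = 9021)
I(E) = 3*E² (I(E) = 0 + ((E + E) + E)*E = 0 + (2*E + E)*E = 0 + (3*E)*E = 0 + 3*E² = 3*E²)
g*I(9) + 409 = 9021*(3*9²) + 409 = 9021*(3*81) + 409 = 9021*243 + 409 = 2192103 + 409 = 2192512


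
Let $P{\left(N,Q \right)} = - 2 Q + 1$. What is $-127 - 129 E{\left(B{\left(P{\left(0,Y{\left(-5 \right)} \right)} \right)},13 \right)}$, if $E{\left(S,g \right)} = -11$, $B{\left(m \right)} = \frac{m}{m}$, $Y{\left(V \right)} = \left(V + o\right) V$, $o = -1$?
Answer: $1292$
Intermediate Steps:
$Y{\left(V \right)} = V \left(-1 + V\right)$ ($Y{\left(V \right)} = \left(V - 1\right) V = \left(-1 + V\right) V = V \left(-1 + V\right)$)
$P{\left(N,Q \right)} = 1 - 2 Q$
$B{\left(m \right)} = 1$
$-127 - 129 E{\left(B{\left(P{\left(0,Y{\left(-5 \right)} \right)} \right)},13 \right)} = -127 - -1419 = -127 + 1419 = 1292$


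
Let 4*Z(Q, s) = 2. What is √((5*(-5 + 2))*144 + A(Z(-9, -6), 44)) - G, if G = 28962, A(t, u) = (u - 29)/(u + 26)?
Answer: -28962 + I*√423318/14 ≈ -28962.0 + 46.474*I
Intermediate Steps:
Z(Q, s) = ½ (Z(Q, s) = (¼)*2 = ½)
A(t, u) = (-29 + u)/(26 + u)
√((5*(-5 + 2))*144 + A(Z(-9, -6), 44)) - G = √((5*(-5 + 2))*144 + (-29 + 44)/(26 + 44)) - 1*28962 = √((5*(-3))*144 + 15/70) - 28962 = √(-15*144 + (1/70)*15) - 28962 = √(-2160 + 3/14) - 28962 = √(-30237/14) - 28962 = I*√423318/14 - 28962 = -28962 + I*√423318/14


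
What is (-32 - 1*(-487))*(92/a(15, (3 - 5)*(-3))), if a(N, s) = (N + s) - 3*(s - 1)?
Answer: 20930/3 ≈ 6976.7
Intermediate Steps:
a(N, s) = 3 + N - 2*s (a(N, s) = (N + s) - 3*(-1 + s) = (N + s) + (3 - 3*s) = 3 + N - 2*s)
(-32 - 1*(-487))*(92/a(15, (3 - 5)*(-3))) = (-32 - 1*(-487))*(92/(3 + 15 - 2*(3 - 5)*(-3))) = (-32 + 487)*(92/(3 + 15 - (-4)*(-3))) = 455*(92/(3 + 15 - 2*6)) = 455*(92/(3 + 15 - 12)) = 455*(92/6) = 455*(92*(1/6)) = 455*(46/3) = 20930/3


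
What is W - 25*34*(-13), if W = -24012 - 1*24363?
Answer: -37325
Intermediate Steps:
W = -48375 (W = -24012 - 24363 = -48375)
W - 25*34*(-13) = -48375 - 25*34*(-13) = -48375 - 850*(-13) = -48375 - 1*(-11050) = -48375 + 11050 = -37325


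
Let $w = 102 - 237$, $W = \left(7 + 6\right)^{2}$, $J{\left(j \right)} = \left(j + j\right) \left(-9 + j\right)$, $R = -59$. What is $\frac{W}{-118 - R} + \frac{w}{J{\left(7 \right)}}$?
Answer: $\frac{3233}{1652} \approx 1.957$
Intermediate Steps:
$J{\left(j \right)} = 2 j \left(-9 + j\right)$
$W = 169$ ($W = 13^{2} = 169$)
$w = -135$
$\frac{W}{-118 - R} + \frac{w}{J{\left(7 \right)}} = \frac{169}{-118 - -59} - \frac{135}{2 \cdot 7 \left(-9 + 7\right)} = \frac{169}{-118 + 59} - \frac{135}{2 \cdot 7 \left(-2\right)} = \frac{169}{-59} - \frac{135}{-28} = 169 \left(- \frac{1}{59}\right) - - \frac{135}{28} = - \frac{169}{59} + \frac{135}{28} = \frac{3233}{1652}$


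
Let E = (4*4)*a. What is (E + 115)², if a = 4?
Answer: 32041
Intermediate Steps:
E = 64 (E = (4*4)*4 = 16*4 = 64)
(E + 115)² = (64 + 115)² = 179² = 32041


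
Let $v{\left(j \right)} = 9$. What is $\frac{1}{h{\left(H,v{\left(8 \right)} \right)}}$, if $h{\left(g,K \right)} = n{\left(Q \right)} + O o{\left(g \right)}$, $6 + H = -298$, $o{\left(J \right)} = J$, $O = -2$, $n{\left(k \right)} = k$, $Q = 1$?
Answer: $\frac{1}{609} \approx 0.001642$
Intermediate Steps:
$H = -304$ ($H = -6 - 298 = -304$)
$h{\left(g,K \right)} = 1 - 2 g$
$\frac{1}{h{\left(H,v{\left(8 \right)} \right)}} = \frac{1}{1 - -608} = \frac{1}{1 + 608} = \frac{1}{609}$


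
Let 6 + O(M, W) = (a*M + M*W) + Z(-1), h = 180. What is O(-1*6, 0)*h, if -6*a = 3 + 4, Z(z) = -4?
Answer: -540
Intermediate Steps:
a = -7/6 (a = -(3 + 4)/6 = -1/6*7 = -7/6 ≈ -1.1667)
O(M, W) = -10 - 7*M/6 + M*W (O(M, W) = -6 + ((-7*M/6 + M*W) - 4) = -6 + (-4 - 7*M/6 + M*W) = -10 - 7*M/6 + M*W)
O(-1*6, 0)*h = (-10 - (-7)*6/6 - 1*6*0)*180 = (-10 - 7/6*(-6) - 6*0)*180 = (-10 + 7 + 0)*180 = -3*180 = -540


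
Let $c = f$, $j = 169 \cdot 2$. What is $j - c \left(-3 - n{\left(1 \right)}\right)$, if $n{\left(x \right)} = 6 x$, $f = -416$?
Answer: $-3406$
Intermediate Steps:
$j = 338$
$c = -416$
$j - c \left(-3 - n{\left(1 \right)}\right) = 338 - - 416 \left(-3 - 6 \cdot 1\right) = 338 - - 416 \left(-3 - 6\right) = 338 - \left(-416\right) \left(-9\right) = 338 - 3744 = -3406$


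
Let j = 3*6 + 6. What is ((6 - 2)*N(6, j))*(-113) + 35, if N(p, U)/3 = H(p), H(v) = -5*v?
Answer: 40715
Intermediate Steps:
j = 24 (j = 18 + 6 = 24)
N(p, U) = -15*p (N(p, U) = 3*(-5*p) = -15*p)
((6 - 2)*N(6, j))*(-113) + 35 = ((6 - 2)*(-15*6))*(-113) + 35 = (4*(-90))*(-113) + 35 = -360*(-113) + 35 = 40680 + 35 = 40715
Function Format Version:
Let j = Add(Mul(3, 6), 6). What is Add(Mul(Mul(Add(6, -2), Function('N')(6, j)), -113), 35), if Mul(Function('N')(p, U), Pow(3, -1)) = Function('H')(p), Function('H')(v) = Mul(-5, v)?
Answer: 40715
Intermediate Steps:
j = 24 (j = Add(18, 6) = 24)
Function('N')(p, U) = Mul(-15, p) (Function('N')(p, U) = Mul(3, Mul(-5, p)) = Mul(-15, p))
Add(Mul(Mul(Add(6, -2), Function('N')(6, j)), -113), 35) = Add(Mul(Mul(Add(6, -2), Mul(-15, 6)), -113), 35) = Add(Mul(Mul(4, -90), -113), 35) = Add(Mul(-360, -113), 35) = Add(40680, 35) = 40715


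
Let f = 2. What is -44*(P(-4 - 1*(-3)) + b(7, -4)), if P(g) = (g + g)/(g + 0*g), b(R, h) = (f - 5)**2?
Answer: -484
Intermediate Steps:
b(R, h) = 9 (b(R, h) = (2 - 5)**2 = (-3)**2 = 9)
P(g) = 2 (P(g) = (2*g)/(g + 0) = (2*g)/g = 2)
-44*(P(-4 - 1*(-3)) + b(7, -4)) = -44*(2 + 9) = -44*11 = -484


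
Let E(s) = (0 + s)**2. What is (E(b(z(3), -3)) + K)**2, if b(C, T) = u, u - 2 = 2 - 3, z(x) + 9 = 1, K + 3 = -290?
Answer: 85264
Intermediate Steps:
K = -293 (K = -3 - 290 = -293)
z(x) = -8 (z(x) = -9 + 1 = -8)
u = 1 (u = 2 + (2 - 3) = 2 - 1 = 1)
b(C, T) = 1
E(s) = s**2
(E(b(z(3), -3)) + K)**2 = (1**2 - 293)**2 = (1 - 293)**2 = (-292)**2 = 85264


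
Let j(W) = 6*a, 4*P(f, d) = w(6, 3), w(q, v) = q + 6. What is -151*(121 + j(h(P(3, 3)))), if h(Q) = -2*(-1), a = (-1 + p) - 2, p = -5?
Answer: -11023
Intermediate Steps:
w(q, v) = 6 + q
a = -8 (a = (-1 - 5) - 2 = -6 - 2 = -8)
P(f, d) = 3 (P(f, d) = (6 + 6)/4 = (1/4)*12 = 3)
h(Q) = 2
j(W) = -48 (j(W) = 6*(-8) = -48)
-151*(121 + j(h(P(3, 3)))) = -151*(121 - 48) = -151*73 = -11023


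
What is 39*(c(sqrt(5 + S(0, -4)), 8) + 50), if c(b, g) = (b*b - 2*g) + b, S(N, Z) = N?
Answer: 1521 + 39*sqrt(5) ≈ 1608.2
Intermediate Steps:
c(b, g) = b + b**2 - 2*g (c(b, g) = (b**2 - 2*g) + b = b + b**2 - 2*g)
39*(c(sqrt(5 + S(0, -4)), 8) + 50) = 39*((sqrt(5 + 0) + (sqrt(5 + 0))**2 - 2*8) + 50) = 39*((sqrt(5) + (sqrt(5))**2 - 16) + 50) = 39*((sqrt(5) + 5 - 16) + 50) = 39*((-11 + sqrt(5)) + 50) = 39*(39 + sqrt(5)) = 1521 + 39*sqrt(5)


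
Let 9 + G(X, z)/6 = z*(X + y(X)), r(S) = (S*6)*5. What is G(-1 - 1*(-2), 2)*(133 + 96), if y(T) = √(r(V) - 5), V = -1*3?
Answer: -9618 + 2748*I*√95 ≈ -9618.0 + 26784.0*I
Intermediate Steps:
V = -3
r(S) = 30*S (r(S) = (6*S)*5 = 30*S)
y(T) = I*√95 (y(T) = √(30*(-3) - 5) = √(-90 - 5) = √(-95) = I*√95)
G(X, z) = -54 + 6*z*(X + I*√95) (G(X, z) = -54 + 6*(z*(X + I*√95)) = -54 + 6*z*(X + I*√95))
G(-1 - 1*(-2), 2)*(133 + 96) = (-54 + 6*(-1 - 1*(-2))*2 + 6*I*2*√95)*(133 + 96) = (-54 + 6*(-1 + 2)*2 + 12*I*√95)*229 = (-54 + 6*1*2 + 12*I*√95)*229 = (-54 + 12 + 12*I*√95)*229 = (-42 + 12*I*√95)*229 = -9618 + 2748*I*√95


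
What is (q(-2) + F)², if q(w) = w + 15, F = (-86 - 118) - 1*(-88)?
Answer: 10609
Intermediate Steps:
F = -116 (F = -204 + 88 = -116)
q(w) = 15 + w
(q(-2) + F)² = ((15 - 2) - 116)² = (13 - 116)² = (-103)² = 10609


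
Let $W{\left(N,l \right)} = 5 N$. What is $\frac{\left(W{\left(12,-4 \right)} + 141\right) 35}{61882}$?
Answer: $\frac{7035}{61882} \approx 0.11368$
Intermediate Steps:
$\frac{\left(W{\left(12,-4 \right)} + 141\right) 35}{61882} = \frac{\left(5 \cdot 12 + 141\right) 35}{61882} = \left(60 + 141\right) 35 \cdot \frac{1}{61882} = 201 \cdot 35 \cdot \frac{1}{61882} = 7035 \cdot \frac{1}{61882} = \frac{7035}{61882}$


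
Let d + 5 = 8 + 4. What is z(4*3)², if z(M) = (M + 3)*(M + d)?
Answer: 81225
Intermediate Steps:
d = 7 (d = -5 + (8 + 4) = -5 + 12 = 7)
z(M) = (3 + M)*(7 + M) (z(M) = (M + 3)*(M + 7) = (3 + M)*(7 + M))
z(4*3)² = (21 + (4*3)² + 10*(4*3))² = (21 + 12² + 10*12)² = (21 + 144 + 120)² = 285² = 81225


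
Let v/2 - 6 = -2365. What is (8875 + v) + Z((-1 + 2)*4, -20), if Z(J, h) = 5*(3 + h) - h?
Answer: 4092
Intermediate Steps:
v = -4718 (v = 12 + 2*(-2365) = 12 - 4730 = -4718)
Z(J, h) = 15 + 4*h (Z(J, h) = (15 + 5*h) - h = 15 + 4*h)
(8875 + v) + Z((-1 + 2)*4, -20) = (8875 - 4718) + (15 + 4*(-20)) = 4157 + (15 - 80) = 4157 - 65 = 4092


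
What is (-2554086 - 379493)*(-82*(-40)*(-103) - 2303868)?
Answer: 7749659112932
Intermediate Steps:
(-2554086 - 379493)*(-82*(-40)*(-103) - 2303868) = -2933579*(3280*(-103) - 2303868) = -2933579*(-337840 - 2303868) = -2933579*(-2641708) = 7749659112932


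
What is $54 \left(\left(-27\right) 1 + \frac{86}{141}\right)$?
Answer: $- \frac{66978}{47} \approx -1425.1$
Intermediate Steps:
$54 \left(\left(-27\right) 1 + \frac{86}{141}\right) = 54 \left(-27 + 86 \cdot \frac{1}{141}\right) = 54 \left(-27 + \frac{86}{141}\right) = 54 \left(- \frac{3721}{141}\right) = - \frac{66978}{47}$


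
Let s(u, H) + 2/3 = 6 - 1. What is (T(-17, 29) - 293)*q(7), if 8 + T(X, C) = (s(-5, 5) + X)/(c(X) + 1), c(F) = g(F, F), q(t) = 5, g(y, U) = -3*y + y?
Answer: -31643/21 ≈ -1506.8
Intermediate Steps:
s(u, H) = 13/3 (s(u, H) = -⅔ + (6 - 1) = -⅔ + 5 = 13/3)
g(y, U) = -2*y
c(F) = -2*F
T(X, C) = -8 + (13/3 + X)/(1 - 2*X) (T(X, C) = -8 + (13/3 + X)/(-2*X + 1) = -8 + (13/3 + X)/(1 - 2*X))
(T(-17, 29) - 293)*q(7) = ((11 - 51*(-17))/(3*(-1 + 2*(-17))) - 293)*5 = ((11 + 867)/(3*(-1 - 34)) - 293)*5 = ((⅓)*878/(-35) - 293)*5 = ((⅓)*(-1/35)*878 - 293)*5 = (-878/105 - 293)*5 = -31643/105*5 = -31643/21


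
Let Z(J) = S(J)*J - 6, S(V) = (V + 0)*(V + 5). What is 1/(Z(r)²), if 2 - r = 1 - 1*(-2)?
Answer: ¼ ≈ 0.25000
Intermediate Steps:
S(V) = V*(5 + V)
r = -1 (r = 2 - (1 - 1*(-2)) = 2 - (1 + 2) = 2 - 1*3 = 2 - 3 = -1)
Z(J) = -6 + J²*(5 + J) (Z(J) = (J*(5 + J))*J - 6 = J²*(5 + J) - 6 = -6 + J²*(5 + J))
1/(Z(r)²) = 1/((-6 + (-1)²*(5 - 1))²) = 1/((-6 + 1*4)²) = 1/((-6 + 4)²) = 1/((-2)²) = 1/4 = ¼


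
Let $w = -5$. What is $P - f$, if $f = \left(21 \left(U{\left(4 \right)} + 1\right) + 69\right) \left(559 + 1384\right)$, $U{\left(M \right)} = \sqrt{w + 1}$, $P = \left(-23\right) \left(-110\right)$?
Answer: $-172340 - 81606 i \approx -1.7234 \cdot 10^{5} - 81606.0 i$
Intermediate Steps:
$P = 2530$
$U{\left(M \right)} = 2 i$ ($U{\left(M \right)} = \sqrt{-5 + 1} = \sqrt{-4} = 2 i$)
$f = 174870 + 81606 i$ ($f = \left(21 \left(2 i + 1\right) + 69\right) \left(559 + 1384\right) = \left(21 \left(1 + 2 i\right) + 69\right) 1943 = \left(\left(21 + 42 i\right) + 69\right) 1943 = \left(90 + 42 i\right) 1943 = 174870 + 81606 i \approx 1.7487 \cdot 10^{5} + 81606.0 i$)
$P - f = 2530 - \left(174870 + 81606 i\right) = -172340 - 81606 i$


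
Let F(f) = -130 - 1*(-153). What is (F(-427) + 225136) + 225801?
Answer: 450960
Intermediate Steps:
F(f) = 23 (F(f) = -130 + 153 = 23)
(F(-427) + 225136) + 225801 = (23 + 225136) + 225801 = 225159 + 225801 = 450960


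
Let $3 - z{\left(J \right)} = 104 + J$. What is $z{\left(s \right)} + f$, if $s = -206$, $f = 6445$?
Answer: $6550$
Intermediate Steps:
$z{\left(J \right)} = -101 - J$ ($z{\left(J \right)} = 3 - \left(104 + J\right) = -101 - J$)
$z{\left(s \right)} + f = \left(-101 - -206\right) + 6445 = \left(-101 + 206\right) + 6445 = 105 + 6445 = 6550$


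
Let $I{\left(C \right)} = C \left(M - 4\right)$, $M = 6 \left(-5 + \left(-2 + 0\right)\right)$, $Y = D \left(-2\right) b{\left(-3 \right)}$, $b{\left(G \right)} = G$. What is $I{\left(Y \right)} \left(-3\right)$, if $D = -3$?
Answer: $-2484$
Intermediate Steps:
$Y = -18$ ($Y = \left(-3\right) \left(-2\right) \left(-3\right) = 6 \left(-3\right) = -18$)
$M = -42$ ($M = 6 \left(-5 - 2\right) = 6 \left(-7\right) = -42$)
$I{\left(C \right)} = - 46 C$ ($I{\left(C \right)} = C \left(-42 - 4\right) = C \left(-46\right) = - 46 C$)
$I{\left(Y \right)} \left(-3\right) = \left(-46\right) \left(-18\right) \left(-3\right) = 828 \left(-3\right) = -2484$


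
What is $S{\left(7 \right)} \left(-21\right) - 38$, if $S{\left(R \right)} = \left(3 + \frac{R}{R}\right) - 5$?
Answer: $-17$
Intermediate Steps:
$S{\left(R \right)} = -1$ ($S{\left(R \right)} = \left(3 + 1\right) - 5 = 4 - 5 = -1$)
$S{\left(7 \right)} \left(-21\right) - 38 = \left(-1\right) \left(-21\right) - 38 = 21 - 38 = -17$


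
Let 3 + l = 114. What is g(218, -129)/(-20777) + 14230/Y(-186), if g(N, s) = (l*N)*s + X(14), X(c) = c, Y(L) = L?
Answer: 142473749/1932261 ≈ 73.734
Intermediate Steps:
l = 111 (l = -3 + 114 = 111)
g(N, s) = 14 + 111*N*s (g(N, s) = (111*N)*s + 14 = 111*N*s + 14 = 14 + 111*N*s)
g(218, -129)/(-20777) + 14230/Y(-186) = (14 + 111*218*(-129))/(-20777) + 14230/(-186) = (14 - 3121542)*(-1/20777) + 14230*(-1/186) = -3121528*(-1/20777) - 7115/93 = 3121528/20777 - 7115/93 = 142473749/1932261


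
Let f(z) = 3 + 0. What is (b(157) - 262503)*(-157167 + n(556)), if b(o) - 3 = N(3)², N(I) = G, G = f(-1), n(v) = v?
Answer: 41108978001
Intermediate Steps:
f(z) = 3
G = 3
N(I) = 3
b(o) = 12 (b(o) = 3 + 3² = 3 + 9 = 12)
(b(157) - 262503)*(-157167 + n(556)) = (12 - 262503)*(-157167 + 556) = -262491*(-156611) = 41108978001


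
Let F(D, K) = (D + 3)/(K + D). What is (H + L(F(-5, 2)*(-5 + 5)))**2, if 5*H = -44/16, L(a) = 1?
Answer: 81/400 ≈ 0.20250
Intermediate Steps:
F(D, K) = (3 + D)/(D + K)
H = -11/20 (H = (-44/16)/5 = (-44*1/16)/5 = (1/5)*(-11/4) = -11/20 ≈ -0.55000)
(H + L(F(-5, 2)*(-5 + 5)))**2 = (-11/20 + 1)**2 = (9/20)**2 = 81/400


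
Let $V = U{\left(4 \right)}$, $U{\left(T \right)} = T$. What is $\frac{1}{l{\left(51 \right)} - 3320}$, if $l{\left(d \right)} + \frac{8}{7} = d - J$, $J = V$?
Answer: $- \frac{7}{22919} \approx -0.00030542$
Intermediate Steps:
$V = 4$
$J = 4$
$l{\left(d \right)} = - \frac{36}{7} + d$ ($l{\left(d \right)} = - \frac{8}{7} + \left(d - 4\right) = - \frac{8}{7} + \left(-4 + d\right) = - \frac{36}{7} + d$)
$\frac{1}{l{\left(51 \right)} - 3320} = \frac{1}{\left(- \frac{36}{7} + 51\right) - 3320} = \frac{1}{\frac{321}{7} - 3320} = \frac{1}{- \frac{22919}{7}} = - \frac{7}{22919}$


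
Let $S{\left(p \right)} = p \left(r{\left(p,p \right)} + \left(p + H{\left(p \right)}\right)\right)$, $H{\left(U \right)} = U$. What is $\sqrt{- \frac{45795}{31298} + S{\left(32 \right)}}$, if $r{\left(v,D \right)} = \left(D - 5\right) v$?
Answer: $\frac{\sqrt{29087723127674}}{31298} \approx 172.32$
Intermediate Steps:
$r{\left(v,D \right)} = v \left(-5 + D\right)$ ($r{\left(v,D \right)} = \left(-5 + D\right) v = v \left(-5 + D\right)$)
$S{\left(p \right)} = p \left(2 p + p \left(-5 + p\right)\right)$ ($S{\left(p \right)} = p \left(p \left(-5 + p\right) + \left(p + p\right)\right) = p \left(p \left(-5 + p\right) + 2 p\right) = p \left(2 p + p \left(-5 + p\right)\right)$)
$\sqrt{- \frac{45795}{31298} + S{\left(32 \right)}} = \sqrt{- \frac{45795}{31298} + 32^{2} \left(-3 + 32\right)} = \sqrt{\left(-45795\right) \frac{1}{31298} + 1024 \cdot 29} = \sqrt{- \frac{45795}{31298} + 29696} = \sqrt{\frac{929379613}{31298}} = \frac{\sqrt{29087723127674}}{31298}$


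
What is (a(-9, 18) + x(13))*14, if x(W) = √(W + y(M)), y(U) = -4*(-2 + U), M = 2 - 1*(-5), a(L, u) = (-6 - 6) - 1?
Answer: -182 + 14*I*√7 ≈ -182.0 + 37.041*I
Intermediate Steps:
a(L, u) = -13 (a(L, u) = -12 - 1 = -13)
M = 7 (M = 2 + 5 = 7)
y(U) = 8 - 4*U
x(W) = √(-20 + W) (x(W) = √(W + (8 - 4*7)) = √(W + (8 - 28)) = √(W - 20) = √(-20 + W))
(a(-9, 18) + x(13))*14 = (-13 + √(-20 + 13))*14 = (-13 + √(-7))*14 = (-13 + I*√7)*14 = -182 + 14*I*√7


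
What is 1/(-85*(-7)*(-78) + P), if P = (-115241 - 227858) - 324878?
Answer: -1/714387 ≈ -1.3998e-6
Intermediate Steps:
P = -667977 (P = -343099 - 324878 = -667977)
1/(-85*(-7)*(-78) + P) = 1/(-85*(-7)*(-78) - 667977) = 1/(595*(-78) - 667977) = 1/(-46410 - 667977) = 1/(-714387) = -1/714387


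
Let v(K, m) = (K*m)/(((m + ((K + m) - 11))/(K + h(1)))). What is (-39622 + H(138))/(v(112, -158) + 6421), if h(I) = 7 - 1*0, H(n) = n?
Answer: -8489060/3486339 ≈ -2.4349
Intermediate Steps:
h(I) = 7 (h(I) = 7 + 0 = 7)
v(K, m) = K*m*(7 + K)/(-11 + K + 2*m) (v(K, m) = (K*m)/(((m + ((K + m) - 11))/(K + 7))) = (K*m)/(((m + (-11 + K + m))/(7 + K))) = (K*m)/(((-11 + K + 2*m)/(7 + K))) = (K*m)*((7 + K)/(-11 + K + 2*m)) = K*m*(7 + K)/(-11 + K + 2*m))
(-39622 + H(138))/(v(112, -158) + 6421) = (-39622 + 138)/(112*(-158)*(7 + 112)/(-11 + 112 + 2*(-158)) + 6421) = -39484/(112*(-158)*119/(-11 + 112 - 316) + 6421) = -39484/(112*(-158)*119/(-215) + 6421) = -39484/(112*(-158)*(-1/215)*119 + 6421) = -39484/(2105824/215 + 6421) = -39484/3486339/215 = -39484*215/3486339 = -8489060/3486339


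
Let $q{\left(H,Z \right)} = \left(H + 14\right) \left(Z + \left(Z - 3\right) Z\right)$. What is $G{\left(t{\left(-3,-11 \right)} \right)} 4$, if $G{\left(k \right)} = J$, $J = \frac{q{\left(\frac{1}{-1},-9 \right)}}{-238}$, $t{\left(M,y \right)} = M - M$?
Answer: $- \frac{2574}{119} \approx -21.63$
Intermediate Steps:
$t{\left(M,y \right)} = 0$
$q{\left(H,Z \right)} = \left(14 + H\right) \left(Z + Z \left(-3 + Z\right)\right)$ ($q{\left(H,Z \right)} = \left(14 + H\right) \left(Z + \left(-3 + Z\right) Z\right) = \left(14 + H\right) \left(Z + Z \left(-3 + Z\right)\right)$)
$J = - \frac{1287}{238}$ ($J = \frac{\left(-9\right) \left(-28 - \frac{2}{-1} + 14 \left(-9\right) + \frac{1}{-1} \left(-9\right)\right)}{-238} = - 9 \left(-28 - -2 - 126 - -9\right) \left(- \frac{1}{238}\right) = - 9 \left(-28 + 2 - 126 + 9\right) \left(- \frac{1}{238}\right) = \left(-9\right) \left(-143\right) \left(- \frac{1}{238}\right) = 1287 \left(- \frac{1}{238}\right) = - \frac{1287}{238} \approx -5.4076$)
$G{\left(k \right)} = - \frac{1287}{238}$
$G{\left(t{\left(-3,-11 \right)} \right)} 4 = \left(- \frac{1287}{238}\right) 4 = - \frac{2574}{119}$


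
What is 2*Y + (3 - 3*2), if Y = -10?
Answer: -23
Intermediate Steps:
2*Y + (3 - 3*2) = 2*(-10) + (3 - 3*2) = -20 + (3 - 6) = -20 - 3 = -23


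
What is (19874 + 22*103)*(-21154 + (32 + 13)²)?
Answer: -423516060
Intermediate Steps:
(19874 + 22*103)*(-21154 + (32 + 13)²) = (19874 + 2266)*(-21154 + 45²) = 22140*(-21154 + 2025) = 22140*(-19129) = -423516060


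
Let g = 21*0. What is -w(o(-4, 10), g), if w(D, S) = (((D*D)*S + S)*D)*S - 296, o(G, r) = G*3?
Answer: 296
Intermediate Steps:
o(G, r) = 3*G
g = 0
w(D, S) = -296 + D*S*(S + S*D²) (w(D, S) = ((D²*S + S)*D)*S - 296 = ((S*D² + S)*D)*S - 296 = ((S + S*D²)*D)*S - 296 = (D*(S + S*D²))*S - 296 = D*S*(S + S*D²) - 296 = -296 + D*S*(S + S*D²))
-w(o(-4, 10), g) = -(-296 + (3*(-4))*0² + (3*(-4))³*0²) = -(-296 - 12*0 + (-12)³*0) = -(-296 + 0 - 1728*0) = -(-296 + 0 + 0) = -1*(-296) = 296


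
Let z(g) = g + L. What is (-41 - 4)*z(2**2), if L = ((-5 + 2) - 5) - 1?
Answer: 225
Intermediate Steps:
L = -9 (L = (-3 - 5) - 1 = -8 - 1 = -9)
z(g) = -9 + g (z(g) = g - 9 = -9 + g)
(-41 - 4)*z(2**2) = (-41 - 4)*(-9 + 2**2) = -45*(-9 + 4) = -45*(-5) = 225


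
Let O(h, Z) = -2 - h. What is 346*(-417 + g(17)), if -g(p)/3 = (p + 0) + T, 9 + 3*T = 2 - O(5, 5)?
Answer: -161928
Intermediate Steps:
T = 0 (T = -3 + (2 - (-2 - 1*5))/3 = -3 + (2 - (-2 - 5))/3 = -3 + (2 - 1*(-7))/3 = -3 + (2 + 7)/3 = -3 + (⅓)*9 = -3 + 3 = 0)
g(p) = -3*p (g(p) = -3*((p + 0) + 0) = -3*(p + 0) = -3*p)
346*(-417 + g(17)) = 346*(-417 - 3*17) = 346*(-417 - 51) = 346*(-468) = -161928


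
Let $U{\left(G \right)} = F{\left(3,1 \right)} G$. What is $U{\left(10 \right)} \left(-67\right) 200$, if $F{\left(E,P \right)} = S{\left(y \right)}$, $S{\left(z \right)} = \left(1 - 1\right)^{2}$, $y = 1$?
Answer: $0$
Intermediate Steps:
$S{\left(z \right)} = 0$ ($S{\left(z \right)} = 0^{2} = 0$)
$F{\left(E,P \right)} = 0$
$U{\left(G \right)} = 0$ ($U{\left(G \right)} = 0 G = 0$)
$U{\left(10 \right)} \left(-67\right) 200 = 0 \left(-67\right) 200 = 0 \cdot 200 = 0$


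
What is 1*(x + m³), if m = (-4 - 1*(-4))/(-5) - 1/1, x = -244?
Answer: -245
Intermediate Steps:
m = -1 (m = (-4 + 4)*(-⅕) - 1*1 = 0*(-⅕) - 1 = 0 - 1 = -1)
1*(x + m³) = 1*(-244 + (-1)³) = 1*(-244 - 1) = 1*(-245) = -245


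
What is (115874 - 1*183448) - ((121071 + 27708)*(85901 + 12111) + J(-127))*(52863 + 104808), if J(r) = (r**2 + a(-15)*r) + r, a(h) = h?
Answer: -2299181424568679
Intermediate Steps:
J(r) = r**2 - 14*r (J(r) = (r**2 - 15*r) + r = r**2 - 14*r)
(115874 - 1*183448) - ((121071 + 27708)*(85901 + 12111) + J(-127))*(52863 + 104808) = (115874 - 1*183448) - ((121071 + 27708)*(85901 + 12111) - 127*(-14 - 127))*(52863 + 104808) = (115874 - 183448) - (148779*98012 - 127*(-141))*157671 = -67574 - (14582127348 + 17907)*157671 = -67574 - 14582145255*157671 = -67574 - 1*2299181424501105 = -67574 - 2299181424501105 = -2299181424568679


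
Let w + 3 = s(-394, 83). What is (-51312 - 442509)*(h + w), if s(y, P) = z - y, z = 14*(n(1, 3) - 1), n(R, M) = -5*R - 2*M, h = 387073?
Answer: -191254898016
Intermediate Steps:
z = -168 (z = 14*((-5*1 - 2*3) - 1) = 14*((-5 - 6) - 1) = 14*(-11 - 1) = 14*(-12) = -168)
s(y, P) = -168 - y
w = 223 (w = -3 + (-168 - 1*(-394)) = -3 + (-168 + 394) = -3 + 226 = 223)
(-51312 - 442509)*(h + w) = (-51312 - 442509)*(387073 + 223) = -493821*387296 = -191254898016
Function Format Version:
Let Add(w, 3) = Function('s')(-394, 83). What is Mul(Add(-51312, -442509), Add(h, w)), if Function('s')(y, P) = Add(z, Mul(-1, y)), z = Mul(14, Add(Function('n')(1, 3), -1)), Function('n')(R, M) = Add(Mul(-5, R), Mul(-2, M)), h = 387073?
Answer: -191254898016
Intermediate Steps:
z = -168 (z = Mul(14, Add(Add(Mul(-5, 1), Mul(-2, 3)), -1)) = Mul(14, Add(Add(-5, -6), -1)) = Mul(14, Add(-11, -1)) = Mul(14, -12) = -168)
Function('s')(y, P) = Add(-168, Mul(-1, y))
w = 223 (w = Add(-3, Add(-168, Mul(-1, -394))) = Add(-3, Add(-168, 394)) = Add(-3, 226) = 223)
Mul(Add(-51312, -442509), Add(h, w)) = Mul(Add(-51312, -442509), Add(387073, 223)) = Mul(-493821, 387296) = -191254898016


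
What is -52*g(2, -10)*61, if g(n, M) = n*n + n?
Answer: -19032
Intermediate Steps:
g(n, M) = n + n² (g(n, M) = n² + n = n + n²)
-52*g(2, -10)*61 = -104*(1 + 2)*61 = -104*3*61 = -52*6*61 = -312*61 = -19032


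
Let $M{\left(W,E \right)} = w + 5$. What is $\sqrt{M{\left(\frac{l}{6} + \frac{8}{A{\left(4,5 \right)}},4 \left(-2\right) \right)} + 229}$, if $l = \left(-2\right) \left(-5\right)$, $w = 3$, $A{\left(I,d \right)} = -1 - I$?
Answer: $\sqrt{237} \approx 15.395$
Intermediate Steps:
$l = 10$
$M{\left(W,E \right)} = 8$ ($M{\left(W,E \right)} = 3 + 5 = 8$)
$\sqrt{M{\left(\frac{l}{6} + \frac{8}{A{\left(4,5 \right)}},4 \left(-2\right) \right)} + 229} = \sqrt{8 + 229} = \sqrt{237}$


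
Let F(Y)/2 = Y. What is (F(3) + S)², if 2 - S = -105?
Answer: 12769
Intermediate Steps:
S = 107 (S = 2 - 1*(-105) = 2 + 105 = 107)
F(Y) = 2*Y
(F(3) + S)² = (2*3 + 107)² = (6 + 107)² = 113² = 12769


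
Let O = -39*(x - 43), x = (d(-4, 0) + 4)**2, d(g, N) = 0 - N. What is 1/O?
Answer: 1/1053 ≈ 0.00094967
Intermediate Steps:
d(g, N) = -N
x = 16 (x = (-1*0 + 4)**2 = (0 + 4)**2 = 4**2 = 16)
O = 1053 (O = -39*(16 - 43) = -39*(-27) = 1053)
1/O = 1/1053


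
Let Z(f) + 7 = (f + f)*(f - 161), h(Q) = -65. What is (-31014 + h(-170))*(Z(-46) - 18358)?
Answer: -21102641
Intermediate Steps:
Z(f) = -7 + 2*f*(-161 + f) (Z(f) = -7 + (f + f)*(f - 161) = -7 + (2*f)*(-161 + f) = -7 + 2*f*(-161 + f))
(-31014 + h(-170))*(Z(-46) - 18358) = (-31014 - 65)*((-7 - 322*(-46) + 2*(-46)**2) - 18358) = -31079*((-7 + 14812 + 2*2116) - 18358) = -31079*((-7 + 14812 + 4232) - 18358) = -31079*(19037 - 18358) = -31079*679 = -21102641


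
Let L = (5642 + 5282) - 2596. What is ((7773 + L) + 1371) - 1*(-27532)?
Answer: 45004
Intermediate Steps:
L = 8328 (L = 10924 - 2596 = 8328)
((7773 + L) + 1371) - 1*(-27532) = ((7773 + 8328) + 1371) - 1*(-27532) = (16101 + 1371) + 27532 = 17472 + 27532 = 45004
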